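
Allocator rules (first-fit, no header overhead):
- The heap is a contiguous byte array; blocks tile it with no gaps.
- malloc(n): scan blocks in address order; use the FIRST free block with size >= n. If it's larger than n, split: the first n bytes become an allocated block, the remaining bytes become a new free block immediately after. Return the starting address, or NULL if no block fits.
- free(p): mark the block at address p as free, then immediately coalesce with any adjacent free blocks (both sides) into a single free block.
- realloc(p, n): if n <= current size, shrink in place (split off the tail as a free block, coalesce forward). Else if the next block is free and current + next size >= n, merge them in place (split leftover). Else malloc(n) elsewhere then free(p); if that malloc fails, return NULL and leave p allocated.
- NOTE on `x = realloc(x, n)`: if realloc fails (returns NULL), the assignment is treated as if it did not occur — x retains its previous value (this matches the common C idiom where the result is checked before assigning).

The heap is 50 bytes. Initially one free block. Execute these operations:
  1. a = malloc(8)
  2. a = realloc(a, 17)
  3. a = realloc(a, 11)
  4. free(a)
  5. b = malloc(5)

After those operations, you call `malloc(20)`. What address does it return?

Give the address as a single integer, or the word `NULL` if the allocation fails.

Op 1: a = malloc(8) -> a = 0; heap: [0-7 ALLOC][8-49 FREE]
Op 2: a = realloc(a, 17) -> a = 0; heap: [0-16 ALLOC][17-49 FREE]
Op 3: a = realloc(a, 11) -> a = 0; heap: [0-10 ALLOC][11-49 FREE]
Op 4: free(a) -> (freed a); heap: [0-49 FREE]
Op 5: b = malloc(5) -> b = 0; heap: [0-4 ALLOC][5-49 FREE]
malloc(20): first-fit scan over [0-4 ALLOC][5-49 FREE] -> 5

Answer: 5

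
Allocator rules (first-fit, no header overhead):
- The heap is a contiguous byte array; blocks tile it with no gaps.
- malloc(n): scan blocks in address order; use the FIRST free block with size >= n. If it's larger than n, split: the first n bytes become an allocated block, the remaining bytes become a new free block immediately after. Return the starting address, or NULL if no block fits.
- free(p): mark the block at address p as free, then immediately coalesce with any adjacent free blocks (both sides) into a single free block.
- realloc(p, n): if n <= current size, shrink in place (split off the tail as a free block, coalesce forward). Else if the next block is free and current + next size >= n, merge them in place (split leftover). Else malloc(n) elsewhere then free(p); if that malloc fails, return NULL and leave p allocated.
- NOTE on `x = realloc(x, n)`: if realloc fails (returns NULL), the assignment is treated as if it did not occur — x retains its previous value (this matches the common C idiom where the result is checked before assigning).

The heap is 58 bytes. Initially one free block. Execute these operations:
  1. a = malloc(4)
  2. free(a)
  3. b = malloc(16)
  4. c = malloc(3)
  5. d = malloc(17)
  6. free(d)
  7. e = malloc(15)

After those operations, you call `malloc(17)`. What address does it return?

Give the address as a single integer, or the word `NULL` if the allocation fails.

Op 1: a = malloc(4) -> a = 0; heap: [0-3 ALLOC][4-57 FREE]
Op 2: free(a) -> (freed a); heap: [0-57 FREE]
Op 3: b = malloc(16) -> b = 0; heap: [0-15 ALLOC][16-57 FREE]
Op 4: c = malloc(3) -> c = 16; heap: [0-15 ALLOC][16-18 ALLOC][19-57 FREE]
Op 5: d = malloc(17) -> d = 19; heap: [0-15 ALLOC][16-18 ALLOC][19-35 ALLOC][36-57 FREE]
Op 6: free(d) -> (freed d); heap: [0-15 ALLOC][16-18 ALLOC][19-57 FREE]
Op 7: e = malloc(15) -> e = 19; heap: [0-15 ALLOC][16-18 ALLOC][19-33 ALLOC][34-57 FREE]
malloc(17): first-fit scan over [0-15 ALLOC][16-18 ALLOC][19-33 ALLOC][34-57 FREE] -> 34

Answer: 34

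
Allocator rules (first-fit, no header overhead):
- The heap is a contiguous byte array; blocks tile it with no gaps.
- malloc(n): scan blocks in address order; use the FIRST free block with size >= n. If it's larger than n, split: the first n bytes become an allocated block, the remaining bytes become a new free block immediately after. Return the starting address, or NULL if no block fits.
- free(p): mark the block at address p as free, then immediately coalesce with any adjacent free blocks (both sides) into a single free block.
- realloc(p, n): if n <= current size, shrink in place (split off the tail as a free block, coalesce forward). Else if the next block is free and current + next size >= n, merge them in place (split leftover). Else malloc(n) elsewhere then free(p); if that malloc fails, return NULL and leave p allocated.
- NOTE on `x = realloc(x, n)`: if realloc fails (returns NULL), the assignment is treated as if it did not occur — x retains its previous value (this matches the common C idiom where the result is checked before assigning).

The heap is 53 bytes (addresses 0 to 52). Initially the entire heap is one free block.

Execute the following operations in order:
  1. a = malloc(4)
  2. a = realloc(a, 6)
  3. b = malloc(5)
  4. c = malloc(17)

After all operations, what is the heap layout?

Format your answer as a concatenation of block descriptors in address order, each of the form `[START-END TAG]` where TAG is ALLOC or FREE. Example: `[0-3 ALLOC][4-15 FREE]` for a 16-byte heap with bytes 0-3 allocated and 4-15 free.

Answer: [0-5 ALLOC][6-10 ALLOC][11-27 ALLOC][28-52 FREE]

Derivation:
Op 1: a = malloc(4) -> a = 0; heap: [0-3 ALLOC][4-52 FREE]
Op 2: a = realloc(a, 6) -> a = 0; heap: [0-5 ALLOC][6-52 FREE]
Op 3: b = malloc(5) -> b = 6; heap: [0-5 ALLOC][6-10 ALLOC][11-52 FREE]
Op 4: c = malloc(17) -> c = 11; heap: [0-5 ALLOC][6-10 ALLOC][11-27 ALLOC][28-52 FREE]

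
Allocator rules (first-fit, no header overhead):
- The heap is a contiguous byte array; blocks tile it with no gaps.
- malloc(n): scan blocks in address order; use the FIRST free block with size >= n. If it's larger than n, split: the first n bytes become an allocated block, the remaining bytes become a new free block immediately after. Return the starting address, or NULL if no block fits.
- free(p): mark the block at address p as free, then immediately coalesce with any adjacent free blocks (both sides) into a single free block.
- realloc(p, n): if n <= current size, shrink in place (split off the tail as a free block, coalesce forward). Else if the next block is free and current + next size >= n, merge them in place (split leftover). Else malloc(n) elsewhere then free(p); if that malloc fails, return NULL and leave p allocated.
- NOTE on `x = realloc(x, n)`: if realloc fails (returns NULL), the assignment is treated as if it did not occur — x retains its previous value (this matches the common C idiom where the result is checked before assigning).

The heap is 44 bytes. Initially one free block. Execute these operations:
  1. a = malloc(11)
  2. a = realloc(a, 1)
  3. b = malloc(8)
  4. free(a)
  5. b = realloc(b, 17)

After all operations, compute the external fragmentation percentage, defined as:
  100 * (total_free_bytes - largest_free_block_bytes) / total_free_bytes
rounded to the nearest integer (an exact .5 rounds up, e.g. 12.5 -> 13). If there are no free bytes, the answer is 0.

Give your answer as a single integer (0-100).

Op 1: a = malloc(11) -> a = 0; heap: [0-10 ALLOC][11-43 FREE]
Op 2: a = realloc(a, 1) -> a = 0; heap: [0-0 ALLOC][1-43 FREE]
Op 3: b = malloc(8) -> b = 1; heap: [0-0 ALLOC][1-8 ALLOC][9-43 FREE]
Op 4: free(a) -> (freed a); heap: [0-0 FREE][1-8 ALLOC][9-43 FREE]
Op 5: b = realloc(b, 17) -> b = 1; heap: [0-0 FREE][1-17 ALLOC][18-43 FREE]
Free blocks: [1 26] total_free=27 largest=26 -> 100*(27-26)/27 = 100/27 ≈ 3.704 -> rounds to 4

Answer: 4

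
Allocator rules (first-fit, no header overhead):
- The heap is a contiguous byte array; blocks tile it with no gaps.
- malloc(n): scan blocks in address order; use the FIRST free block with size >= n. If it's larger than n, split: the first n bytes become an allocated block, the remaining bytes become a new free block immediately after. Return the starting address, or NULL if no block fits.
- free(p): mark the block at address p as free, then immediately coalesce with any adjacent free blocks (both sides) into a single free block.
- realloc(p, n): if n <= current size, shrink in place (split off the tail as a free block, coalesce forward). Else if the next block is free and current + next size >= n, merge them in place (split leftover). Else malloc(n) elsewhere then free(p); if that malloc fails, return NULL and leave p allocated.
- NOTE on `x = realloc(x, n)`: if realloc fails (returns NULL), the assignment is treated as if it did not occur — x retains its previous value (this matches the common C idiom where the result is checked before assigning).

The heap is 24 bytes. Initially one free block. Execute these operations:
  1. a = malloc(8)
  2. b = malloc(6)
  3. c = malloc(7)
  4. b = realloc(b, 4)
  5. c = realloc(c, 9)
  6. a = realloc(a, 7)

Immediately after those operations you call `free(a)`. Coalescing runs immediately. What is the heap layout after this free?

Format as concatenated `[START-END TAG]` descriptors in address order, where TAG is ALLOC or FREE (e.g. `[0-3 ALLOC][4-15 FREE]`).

Op 1: a = malloc(8) -> a = 0; heap: [0-7 ALLOC][8-23 FREE]
Op 2: b = malloc(6) -> b = 8; heap: [0-7 ALLOC][8-13 ALLOC][14-23 FREE]
Op 3: c = malloc(7) -> c = 14; heap: [0-7 ALLOC][8-13 ALLOC][14-20 ALLOC][21-23 FREE]
Op 4: b = realloc(b, 4) -> b = 8; heap: [0-7 ALLOC][8-11 ALLOC][12-13 FREE][14-20 ALLOC][21-23 FREE]
Op 5: c = realloc(c, 9) -> c = 14; heap: [0-7 ALLOC][8-11 ALLOC][12-13 FREE][14-22 ALLOC][23-23 FREE]
Op 6: a = realloc(a, 7) -> a = 0; heap: [0-6 ALLOC][7-7 FREE][8-11 ALLOC][12-13 FREE][14-22 ALLOC][23-23 FREE]
free(a): a = 0 -> block [0-6 ALLOC]; mark free, coalesce with adjacent free neighbors -> [0-7 FREE][8-11 ALLOC][12-13 FREE][14-22 ALLOC][23-23 FREE]

Answer: [0-7 FREE][8-11 ALLOC][12-13 FREE][14-22 ALLOC][23-23 FREE]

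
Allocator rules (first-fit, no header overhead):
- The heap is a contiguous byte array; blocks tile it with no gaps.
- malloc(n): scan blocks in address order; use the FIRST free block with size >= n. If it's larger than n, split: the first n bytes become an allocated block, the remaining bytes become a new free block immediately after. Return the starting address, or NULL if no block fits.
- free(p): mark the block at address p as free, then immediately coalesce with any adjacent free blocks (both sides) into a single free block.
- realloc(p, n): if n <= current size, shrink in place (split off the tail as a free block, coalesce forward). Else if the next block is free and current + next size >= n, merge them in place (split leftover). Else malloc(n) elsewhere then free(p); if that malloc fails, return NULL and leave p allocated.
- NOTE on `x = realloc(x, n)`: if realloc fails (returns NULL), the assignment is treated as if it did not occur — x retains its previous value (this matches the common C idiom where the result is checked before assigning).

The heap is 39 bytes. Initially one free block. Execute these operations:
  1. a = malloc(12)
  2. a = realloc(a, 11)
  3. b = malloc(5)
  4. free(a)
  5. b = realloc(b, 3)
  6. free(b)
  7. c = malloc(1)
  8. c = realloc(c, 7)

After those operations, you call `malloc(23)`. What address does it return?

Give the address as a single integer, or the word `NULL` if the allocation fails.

Answer: 7

Derivation:
Op 1: a = malloc(12) -> a = 0; heap: [0-11 ALLOC][12-38 FREE]
Op 2: a = realloc(a, 11) -> a = 0; heap: [0-10 ALLOC][11-38 FREE]
Op 3: b = malloc(5) -> b = 11; heap: [0-10 ALLOC][11-15 ALLOC][16-38 FREE]
Op 4: free(a) -> (freed a); heap: [0-10 FREE][11-15 ALLOC][16-38 FREE]
Op 5: b = realloc(b, 3) -> b = 11; heap: [0-10 FREE][11-13 ALLOC][14-38 FREE]
Op 6: free(b) -> (freed b); heap: [0-38 FREE]
Op 7: c = malloc(1) -> c = 0; heap: [0-0 ALLOC][1-38 FREE]
Op 8: c = realloc(c, 7) -> c = 0; heap: [0-6 ALLOC][7-38 FREE]
malloc(23): first-fit scan over [0-6 ALLOC][7-38 FREE] -> 7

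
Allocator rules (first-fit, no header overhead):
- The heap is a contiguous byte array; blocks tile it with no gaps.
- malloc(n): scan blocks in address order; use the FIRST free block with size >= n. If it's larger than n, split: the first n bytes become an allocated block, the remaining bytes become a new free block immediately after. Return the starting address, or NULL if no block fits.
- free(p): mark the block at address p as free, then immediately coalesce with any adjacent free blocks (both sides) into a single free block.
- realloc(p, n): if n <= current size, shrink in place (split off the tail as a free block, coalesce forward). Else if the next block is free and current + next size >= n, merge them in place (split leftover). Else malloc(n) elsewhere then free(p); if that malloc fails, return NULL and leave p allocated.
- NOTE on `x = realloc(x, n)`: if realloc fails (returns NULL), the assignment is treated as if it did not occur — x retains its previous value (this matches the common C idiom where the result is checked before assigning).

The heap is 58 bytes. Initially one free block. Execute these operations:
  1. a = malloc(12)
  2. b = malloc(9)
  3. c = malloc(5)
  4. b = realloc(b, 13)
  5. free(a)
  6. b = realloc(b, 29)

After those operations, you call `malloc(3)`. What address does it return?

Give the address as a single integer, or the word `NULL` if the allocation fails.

Answer: 0

Derivation:
Op 1: a = malloc(12) -> a = 0; heap: [0-11 ALLOC][12-57 FREE]
Op 2: b = malloc(9) -> b = 12; heap: [0-11 ALLOC][12-20 ALLOC][21-57 FREE]
Op 3: c = malloc(5) -> c = 21; heap: [0-11 ALLOC][12-20 ALLOC][21-25 ALLOC][26-57 FREE]
Op 4: b = realloc(b, 13) -> b = 26; heap: [0-11 ALLOC][12-20 FREE][21-25 ALLOC][26-38 ALLOC][39-57 FREE]
Op 5: free(a) -> (freed a); heap: [0-20 FREE][21-25 ALLOC][26-38 ALLOC][39-57 FREE]
Op 6: b = realloc(b, 29) -> b = 26; heap: [0-20 FREE][21-25 ALLOC][26-54 ALLOC][55-57 FREE]
malloc(3): first-fit scan over [0-20 FREE][21-25 ALLOC][26-54 ALLOC][55-57 FREE] -> 0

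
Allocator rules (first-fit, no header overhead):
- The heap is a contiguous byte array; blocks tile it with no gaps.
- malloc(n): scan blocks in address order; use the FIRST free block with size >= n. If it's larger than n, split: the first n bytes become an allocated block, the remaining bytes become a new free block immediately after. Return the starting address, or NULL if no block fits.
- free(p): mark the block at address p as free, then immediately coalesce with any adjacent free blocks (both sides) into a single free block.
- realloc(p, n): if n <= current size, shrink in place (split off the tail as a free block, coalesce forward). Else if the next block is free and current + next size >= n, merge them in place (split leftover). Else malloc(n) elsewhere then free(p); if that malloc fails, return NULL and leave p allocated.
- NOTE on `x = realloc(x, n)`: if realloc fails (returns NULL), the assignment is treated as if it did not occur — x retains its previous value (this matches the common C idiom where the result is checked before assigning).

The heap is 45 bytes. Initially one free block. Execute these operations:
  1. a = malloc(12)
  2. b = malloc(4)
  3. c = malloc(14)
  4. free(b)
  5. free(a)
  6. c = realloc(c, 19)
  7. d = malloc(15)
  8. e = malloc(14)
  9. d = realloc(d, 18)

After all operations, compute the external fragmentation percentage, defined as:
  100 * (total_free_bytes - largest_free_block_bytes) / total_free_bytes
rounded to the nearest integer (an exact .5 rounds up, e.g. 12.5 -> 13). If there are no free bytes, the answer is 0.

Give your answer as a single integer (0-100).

Op 1: a = malloc(12) -> a = 0; heap: [0-11 ALLOC][12-44 FREE]
Op 2: b = malloc(4) -> b = 12; heap: [0-11 ALLOC][12-15 ALLOC][16-44 FREE]
Op 3: c = malloc(14) -> c = 16; heap: [0-11 ALLOC][12-15 ALLOC][16-29 ALLOC][30-44 FREE]
Op 4: free(b) -> (freed b); heap: [0-11 ALLOC][12-15 FREE][16-29 ALLOC][30-44 FREE]
Op 5: free(a) -> (freed a); heap: [0-15 FREE][16-29 ALLOC][30-44 FREE]
Op 6: c = realloc(c, 19) -> c = 16; heap: [0-15 FREE][16-34 ALLOC][35-44 FREE]
Op 7: d = malloc(15) -> d = 0; heap: [0-14 ALLOC][15-15 FREE][16-34 ALLOC][35-44 FREE]
Op 8: e = malloc(14) -> e = NULL; heap: [0-14 ALLOC][15-15 FREE][16-34 ALLOC][35-44 FREE]
Op 9: d = realloc(d, 18) -> NULL (d unchanged); heap: [0-14 ALLOC][15-15 FREE][16-34 ALLOC][35-44 FREE]
Free blocks: [1 10] total_free=11 largest=10 -> 100*(11-10)/11 = 100/11 ≈ 9.091 -> rounds to 9

Answer: 9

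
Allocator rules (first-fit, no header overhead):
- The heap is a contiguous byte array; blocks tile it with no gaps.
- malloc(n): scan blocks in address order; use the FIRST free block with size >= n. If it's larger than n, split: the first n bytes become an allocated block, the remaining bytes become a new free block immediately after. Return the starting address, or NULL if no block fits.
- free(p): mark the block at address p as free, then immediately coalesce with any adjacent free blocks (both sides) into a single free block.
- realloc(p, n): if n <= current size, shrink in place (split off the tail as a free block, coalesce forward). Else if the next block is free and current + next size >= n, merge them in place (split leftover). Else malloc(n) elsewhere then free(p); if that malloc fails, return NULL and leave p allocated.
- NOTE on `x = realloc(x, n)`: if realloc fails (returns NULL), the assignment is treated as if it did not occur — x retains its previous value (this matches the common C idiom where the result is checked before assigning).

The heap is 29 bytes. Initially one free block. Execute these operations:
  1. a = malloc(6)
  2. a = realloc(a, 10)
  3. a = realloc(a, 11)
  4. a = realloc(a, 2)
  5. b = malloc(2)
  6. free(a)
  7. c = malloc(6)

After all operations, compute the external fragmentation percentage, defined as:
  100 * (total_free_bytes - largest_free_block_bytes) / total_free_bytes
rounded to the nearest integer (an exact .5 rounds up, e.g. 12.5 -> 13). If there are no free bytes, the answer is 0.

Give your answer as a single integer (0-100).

Answer: 10

Derivation:
Op 1: a = malloc(6) -> a = 0; heap: [0-5 ALLOC][6-28 FREE]
Op 2: a = realloc(a, 10) -> a = 0; heap: [0-9 ALLOC][10-28 FREE]
Op 3: a = realloc(a, 11) -> a = 0; heap: [0-10 ALLOC][11-28 FREE]
Op 4: a = realloc(a, 2) -> a = 0; heap: [0-1 ALLOC][2-28 FREE]
Op 5: b = malloc(2) -> b = 2; heap: [0-1 ALLOC][2-3 ALLOC][4-28 FREE]
Op 6: free(a) -> (freed a); heap: [0-1 FREE][2-3 ALLOC][4-28 FREE]
Op 7: c = malloc(6) -> c = 4; heap: [0-1 FREE][2-3 ALLOC][4-9 ALLOC][10-28 FREE]
Free blocks: [2 19] total_free=21 largest=19 -> 100*(21-19)/21 = 200/21 ≈ 9.524 -> rounds to 10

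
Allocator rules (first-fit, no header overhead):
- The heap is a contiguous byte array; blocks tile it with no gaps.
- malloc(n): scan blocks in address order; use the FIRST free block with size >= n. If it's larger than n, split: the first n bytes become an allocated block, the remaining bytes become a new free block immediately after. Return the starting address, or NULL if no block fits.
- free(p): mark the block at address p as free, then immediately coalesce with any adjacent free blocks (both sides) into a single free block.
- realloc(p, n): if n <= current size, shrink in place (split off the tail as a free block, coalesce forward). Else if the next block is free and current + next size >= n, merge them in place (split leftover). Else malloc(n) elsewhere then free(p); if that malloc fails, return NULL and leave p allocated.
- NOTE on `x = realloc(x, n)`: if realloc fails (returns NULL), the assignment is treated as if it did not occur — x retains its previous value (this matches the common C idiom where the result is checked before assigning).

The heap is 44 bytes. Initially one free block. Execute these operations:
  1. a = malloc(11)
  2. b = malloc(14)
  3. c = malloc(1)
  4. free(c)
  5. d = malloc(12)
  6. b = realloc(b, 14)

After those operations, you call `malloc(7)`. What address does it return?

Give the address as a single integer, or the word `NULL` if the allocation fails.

Op 1: a = malloc(11) -> a = 0; heap: [0-10 ALLOC][11-43 FREE]
Op 2: b = malloc(14) -> b = 11; heap: [0-10 ALLOC][11-24 ALLOC][25-43 FREE]
Op 3: c = malloc(1) -> c = 25; heap: [0-10 ALLOC][11-24 ALLOC][25-25 ALLOC][26-43 FREE]
Op 4: free(c) -> (freed c); heap: [0-10 ALLOC][11-24 ALLOC][25-43 FREE]
Op 5: d = malloc(12) -> d = 25; heap: [0-10 ALLOC][11-24 ALLOC][25-36 ALLOC][37-43 FREE]
Op 6: b = realloc(b, 14) -> b = 11; heap: [0-10 ALLOC][11-24 ALLOC][25-36 ALLOC][37-43 FREE]
malloc(7): first-fit scan over [0-10 ALLOC][11-24 ALLOC][25-36 ALLOC][37-43 FREE] -> 37

Answer: 37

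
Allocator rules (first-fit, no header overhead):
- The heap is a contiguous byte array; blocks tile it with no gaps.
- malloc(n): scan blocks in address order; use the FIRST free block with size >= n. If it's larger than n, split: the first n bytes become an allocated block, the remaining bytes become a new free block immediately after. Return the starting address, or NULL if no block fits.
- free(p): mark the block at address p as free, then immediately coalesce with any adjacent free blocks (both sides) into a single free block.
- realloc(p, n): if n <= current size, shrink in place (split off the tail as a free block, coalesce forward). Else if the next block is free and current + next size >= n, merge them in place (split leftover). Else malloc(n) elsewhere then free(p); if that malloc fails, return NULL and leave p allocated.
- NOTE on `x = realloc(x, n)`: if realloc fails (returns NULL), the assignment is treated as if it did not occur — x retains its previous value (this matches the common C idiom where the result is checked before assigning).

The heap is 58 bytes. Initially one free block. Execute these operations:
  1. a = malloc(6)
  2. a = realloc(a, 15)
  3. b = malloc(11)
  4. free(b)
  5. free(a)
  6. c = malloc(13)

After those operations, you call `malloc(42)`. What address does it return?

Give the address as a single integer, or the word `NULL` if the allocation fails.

Op 1: a = malloc(6) -> a = 0; heap: [0-5 ALLOC][6-57 FREE]
Op 2: a = realloc(a, 15) -> a = 0; heap: [0-14 ALLOC][15-57 FREE]
Op 3: b = malloc(11) -> b = 15; heap: [0-14 ALLOC][15-25 ALLOC][26-57 FREE]
Op 4: free(b) -> (freed b); heap: [0-14 ALLOC][15-57 FREE]
Op 5: free(a) -> (freed a); heap: [0-57 FREE]
Op 6: c = malloc(13) -> c = 0; heap: [0-12 ALLOC][13-57 FREE]
malloc(42): first-fit scan over [0-12 ALLOC][13-57 FREE] -> 13

Answer: 13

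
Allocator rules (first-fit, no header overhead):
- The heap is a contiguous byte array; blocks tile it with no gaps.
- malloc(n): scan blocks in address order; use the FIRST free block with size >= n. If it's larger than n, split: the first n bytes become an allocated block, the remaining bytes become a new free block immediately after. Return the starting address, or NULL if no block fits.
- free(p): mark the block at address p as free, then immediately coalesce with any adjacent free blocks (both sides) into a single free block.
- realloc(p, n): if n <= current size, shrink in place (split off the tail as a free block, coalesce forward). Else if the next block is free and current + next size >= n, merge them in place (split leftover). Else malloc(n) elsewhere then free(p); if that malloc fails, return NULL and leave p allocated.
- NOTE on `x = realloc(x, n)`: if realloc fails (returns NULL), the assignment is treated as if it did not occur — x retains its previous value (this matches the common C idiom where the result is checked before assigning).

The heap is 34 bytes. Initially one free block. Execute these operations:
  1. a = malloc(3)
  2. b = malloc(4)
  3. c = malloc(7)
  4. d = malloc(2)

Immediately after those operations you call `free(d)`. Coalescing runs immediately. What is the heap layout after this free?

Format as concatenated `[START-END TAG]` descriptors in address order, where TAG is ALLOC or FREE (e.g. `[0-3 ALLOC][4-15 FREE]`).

Op 1: a = malloc(3) -> a = 0; heap: [0-2 ALLOC][3-33 FREE]
Op 2: b = malloc(4) -> b = 3; heap: [0-2 ALLOC][3-6 ALLOC][7-33 FREE]
Op 3: c = malloc(7) -> c = 7; heap: [0-2 ALLOC][3-6 ALLOC][7-13 ALLOC][14-33 FREE]
Op 4: d = malloc(2) -> d = 14; heap: [0-2 ALLOC][3-6 ALLOC][7-13 ALLOC][14-15 ALLOC][16-33 FREE]
free(d): d = 14 -> block [14-15 ALLOC]; mark free, coalesce with adjacent free neighbors -> [0-2 ALLOC][3-6 ALLOC][7-13 ALLOC][14-33 FREE]

Answer: [0-2 ALLOC][3-6 ALLOC][7-13 ALLOC][14-33 FREE]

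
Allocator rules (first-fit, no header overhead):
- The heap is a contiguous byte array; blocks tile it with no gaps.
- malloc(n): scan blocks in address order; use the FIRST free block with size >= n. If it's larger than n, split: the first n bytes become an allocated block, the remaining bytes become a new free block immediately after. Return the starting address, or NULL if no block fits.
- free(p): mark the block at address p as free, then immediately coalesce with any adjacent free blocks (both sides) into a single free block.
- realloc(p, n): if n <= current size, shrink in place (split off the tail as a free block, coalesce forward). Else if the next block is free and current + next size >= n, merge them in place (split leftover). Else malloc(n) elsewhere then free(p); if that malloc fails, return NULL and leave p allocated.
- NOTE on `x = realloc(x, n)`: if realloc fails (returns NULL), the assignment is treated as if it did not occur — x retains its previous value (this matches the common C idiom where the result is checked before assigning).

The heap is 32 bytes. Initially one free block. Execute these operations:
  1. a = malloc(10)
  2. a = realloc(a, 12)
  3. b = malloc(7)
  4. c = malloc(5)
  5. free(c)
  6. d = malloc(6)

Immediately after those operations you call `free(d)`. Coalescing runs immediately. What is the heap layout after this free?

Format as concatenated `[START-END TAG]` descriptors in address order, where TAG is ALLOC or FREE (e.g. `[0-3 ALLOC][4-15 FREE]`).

Op 1: a = malloc(10) -> a = 0; heap: [0-9 ALLOC][10-31 FREE]
Op 2: a = realloc(a, 12) -> a = 0; heap: [0-11 ALLOC][12-31 FREE]
Op 3: b = malloc(7) -> b = 12; heap: [0-11 ALLOC][12-18 ALLOC][19-31 FREE]
Op 4: c = malloc(5) -> c = 19; heap: [0-11 ALLOC][12-18 ALLOC][19-23 ALLOC][24-31 FREE]
Op 5: free(c) -> (freed c); heap: [0-11 ALLOC][12-18 ALLOC][19-31 FREE]
Op 6: d = malloc(6) -> d = 19; heap: [0-11 ALLOC][12-18 ALLOC][19-24 ALLOC][25-31 FREE]
free(d): d = 19 -> block [19-24 ALLOC]; mark free, coalesce with adjacent free neighbors -> [0-11 ALLOC][12-18 ALLOC][19-31 FREE]

Answer: [0-11 ALLOC][12-18 ALLOC][19-31 FREE]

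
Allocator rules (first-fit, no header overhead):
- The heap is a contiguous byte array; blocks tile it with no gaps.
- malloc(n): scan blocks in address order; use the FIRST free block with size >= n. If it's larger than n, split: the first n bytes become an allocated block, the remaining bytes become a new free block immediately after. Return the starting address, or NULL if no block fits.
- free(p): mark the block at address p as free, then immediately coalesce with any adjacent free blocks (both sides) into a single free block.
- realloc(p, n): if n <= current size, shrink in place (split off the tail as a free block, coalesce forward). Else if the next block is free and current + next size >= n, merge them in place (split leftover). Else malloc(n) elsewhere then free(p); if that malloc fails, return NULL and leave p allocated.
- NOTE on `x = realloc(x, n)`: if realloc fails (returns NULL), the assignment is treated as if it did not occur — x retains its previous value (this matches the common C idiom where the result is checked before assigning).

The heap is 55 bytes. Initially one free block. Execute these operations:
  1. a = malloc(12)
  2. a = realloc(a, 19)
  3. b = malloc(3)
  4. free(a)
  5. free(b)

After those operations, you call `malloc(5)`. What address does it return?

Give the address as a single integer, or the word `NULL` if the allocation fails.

Op 1: a = malloc(12) -> a = 0; heap: [0-11 ALLOC][12-54 FREE]
Op 2: a = realloc(a, 19) -> a = 0; heap: [0-18 ALLOC][19-54 FREE]
Op 3: b = malloc(3) -> b = 19; heap: [0-18 ALLOC][19-21 ALLOC][22-54 FREE]
Op 4: free(a) -> (freed a); heap: [0-18 FREE][19-21 ALLOC][22-54 FREE]
Op 5: free(b) -> (freed b); heap: [0-54 FREE]
malloc(5): first-fit scan over [0-54 FREE] -> 0

Answer: 0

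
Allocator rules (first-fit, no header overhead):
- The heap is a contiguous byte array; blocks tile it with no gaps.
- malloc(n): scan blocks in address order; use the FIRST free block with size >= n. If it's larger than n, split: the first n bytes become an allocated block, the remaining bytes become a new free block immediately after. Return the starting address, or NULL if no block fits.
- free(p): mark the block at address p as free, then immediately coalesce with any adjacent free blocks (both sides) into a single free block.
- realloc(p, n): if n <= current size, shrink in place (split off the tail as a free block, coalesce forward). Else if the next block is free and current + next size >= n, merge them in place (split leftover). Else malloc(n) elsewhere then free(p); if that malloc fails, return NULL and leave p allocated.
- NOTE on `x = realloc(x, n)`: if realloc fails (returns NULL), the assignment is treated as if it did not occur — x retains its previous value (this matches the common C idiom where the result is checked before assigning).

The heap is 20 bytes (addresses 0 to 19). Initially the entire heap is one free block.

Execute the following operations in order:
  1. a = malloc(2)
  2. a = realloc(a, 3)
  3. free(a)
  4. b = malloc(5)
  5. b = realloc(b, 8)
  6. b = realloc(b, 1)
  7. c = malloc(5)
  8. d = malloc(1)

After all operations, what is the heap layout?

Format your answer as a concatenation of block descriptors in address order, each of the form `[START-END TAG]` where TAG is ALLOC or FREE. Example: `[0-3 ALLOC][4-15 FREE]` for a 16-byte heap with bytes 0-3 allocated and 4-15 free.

Answer: [0-0 ALLOC][1-5 ALLOC][6-6 ALLOC][7-19 FREE]

Derivation:
Op 1: a = malloc(2) -> a = 0; heap: [0-1 ALLOC][2-19 FREE]
Op 2: a = realloc(a, 3) -> a = 0; heap: [0-2 ALLOC][3-19 FREE]
Op 3: free(a) -> (freed a); heap: [0-19 FREE]
Op 4: b = malloc(5) -> b = 0; heap: [0-4 ALLOC][5-19 FREE]
Op 5: b = realloc(b, 8) -> b = 0; heap: [0-7 ALLOC][8-19 FREE]
Op 6: b = realloc(b, 1) -> b = 0; heap: [0-0 ALLOC][1-19 FREE]
Op 7: c = malloc(5) -> c = 1; heap: [0-0 ALLOC][1-5 ALLOC][6-19 FREE]
Op 8: d = malloc(1) -> d = 6; heap: [0-0 ALLOC][1-5 ALLOC][6-6 ALLOC][7-19 FREE]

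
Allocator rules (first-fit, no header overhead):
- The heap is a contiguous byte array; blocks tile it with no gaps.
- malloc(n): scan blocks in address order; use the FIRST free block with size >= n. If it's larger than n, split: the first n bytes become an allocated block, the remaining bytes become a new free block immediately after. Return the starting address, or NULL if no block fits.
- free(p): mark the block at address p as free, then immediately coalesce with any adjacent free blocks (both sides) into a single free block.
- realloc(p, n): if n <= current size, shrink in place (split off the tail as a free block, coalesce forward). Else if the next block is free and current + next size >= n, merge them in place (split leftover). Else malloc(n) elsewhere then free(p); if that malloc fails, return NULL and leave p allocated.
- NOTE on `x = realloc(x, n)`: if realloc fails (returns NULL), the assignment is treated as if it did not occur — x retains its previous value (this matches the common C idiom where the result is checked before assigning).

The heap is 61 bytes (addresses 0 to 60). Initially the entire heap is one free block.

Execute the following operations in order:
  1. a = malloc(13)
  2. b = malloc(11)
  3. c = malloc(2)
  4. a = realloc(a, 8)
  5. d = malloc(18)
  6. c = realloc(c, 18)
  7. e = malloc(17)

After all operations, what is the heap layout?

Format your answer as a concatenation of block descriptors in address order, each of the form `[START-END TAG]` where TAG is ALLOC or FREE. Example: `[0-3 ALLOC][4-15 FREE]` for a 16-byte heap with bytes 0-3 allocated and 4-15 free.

Answer: [0-7 ALLOC][8-12 FREE][13-23 ALLOC][24-25 ALLOC][26-43 ALLOC][44-60 ALLOC]

Derivation:
Op 1: a = malloc(13) -> a = 0; heap: [0-12 ALLOC][13-60 FREE]
Op 2: b = malloc(11) -> b = 13; heap: [0-12 ALLOC][13-23 ALLOC][24-60 FREE]
Op 3: c = malloc(2) -> c = 24; heap: [0-12 ALLOC][13-23 ALLOC][24-25 ALLOC][26-60 FREE]
Op 4: a = realloc(a, 8) -> a = 0; heap: [0-7 ALLOC][8-12 FREE][13-23 ALLOC][24-25 ALLOC][26-60 FREE]
Op 5: d = malloc(18) -> d = 26; heap: [0-7 ALLOC][8-12 FREE][13-23 ALLOC][24-25 ALLOC][26-43 ALLOC][44-60 FREE]
Op 6: c = realloc(c, 18) -> NULL (c unchanged); heap: [0-7 ALLOC][8-12 FREE][13-23 ALLOC][24-25 ALLOC][26-43 ALLOC][44-60 FREE]
Op 7: e = malloc(17) -> e = 44; heap: [0-7 ALLOC][8-12 FREE][13-23 ALLOC][24-25 ALLOC][26-43 ALLOC][44-60 ALLOC]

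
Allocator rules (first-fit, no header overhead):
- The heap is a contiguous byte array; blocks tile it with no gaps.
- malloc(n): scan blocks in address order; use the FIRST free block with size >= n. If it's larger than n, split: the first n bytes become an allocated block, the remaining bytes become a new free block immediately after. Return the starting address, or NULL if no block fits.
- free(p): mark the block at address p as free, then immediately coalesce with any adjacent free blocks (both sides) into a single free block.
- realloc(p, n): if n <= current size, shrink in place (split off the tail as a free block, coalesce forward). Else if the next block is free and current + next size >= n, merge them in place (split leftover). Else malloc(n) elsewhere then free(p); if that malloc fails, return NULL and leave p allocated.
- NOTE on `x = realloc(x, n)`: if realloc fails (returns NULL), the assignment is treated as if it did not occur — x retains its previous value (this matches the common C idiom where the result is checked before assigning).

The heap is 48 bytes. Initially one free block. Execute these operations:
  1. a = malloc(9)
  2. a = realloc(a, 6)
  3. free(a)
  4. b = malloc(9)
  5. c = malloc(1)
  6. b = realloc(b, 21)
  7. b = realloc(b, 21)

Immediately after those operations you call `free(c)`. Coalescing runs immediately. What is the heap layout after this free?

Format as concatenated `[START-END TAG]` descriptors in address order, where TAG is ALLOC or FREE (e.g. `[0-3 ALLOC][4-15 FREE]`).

Op 1: a = malloc(9) -> a = 0; heap: [0-8 ALLOC][9-47 FREE]
Op 2: a = realloc(a, 6) -> a = 0; heap: [0-5 ALLOC][6-47 FREE]
Op 3: free(a) -> (freed a); heap: [0-47 FREE]
Op 4: b = malloc(9) -> b = 0; heap: [0-8 ALLOC][9-47 FREE]
Op 5: c = malloc(1) -> c = 9; heap: [0-8 ALLOC][9-9 ALLOC][10-47 FREE]
Op 6: b = realloc(b, 21) -> b = 10; heap: [0-8 FREE][9-9 ALLOC][10-30 ALLOC][31-47 FREE]
Op 7: b = realloc(b, 21) -> b = 10; heap: [0-8 FREE][9-9 ALLOC][10-30 ALLOC][31-47 FREE]
free(c): c = 9 -> block [9-9 ALLOC]; mark free, coalesce with adjacent free neighbors -> [0-9 FREE][10-30 ALLOC][31-47 FREE]

Answer: [0-9 FREE][10-30 ALLOC][31-47 FREE]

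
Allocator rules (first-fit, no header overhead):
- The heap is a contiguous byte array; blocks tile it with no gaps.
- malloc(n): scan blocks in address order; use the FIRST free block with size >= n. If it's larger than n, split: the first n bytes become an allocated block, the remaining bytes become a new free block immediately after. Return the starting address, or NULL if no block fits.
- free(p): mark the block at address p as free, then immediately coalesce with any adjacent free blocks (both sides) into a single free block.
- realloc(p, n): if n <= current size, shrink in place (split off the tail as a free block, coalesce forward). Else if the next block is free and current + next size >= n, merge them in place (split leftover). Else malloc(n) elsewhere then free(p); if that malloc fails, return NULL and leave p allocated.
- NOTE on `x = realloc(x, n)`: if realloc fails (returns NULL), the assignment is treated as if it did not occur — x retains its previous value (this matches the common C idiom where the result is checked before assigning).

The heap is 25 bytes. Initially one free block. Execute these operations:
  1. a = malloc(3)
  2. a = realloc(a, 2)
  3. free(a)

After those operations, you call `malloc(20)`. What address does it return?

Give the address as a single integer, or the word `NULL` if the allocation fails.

Answer: 0

Derivation:
Op 1: a = malloc(3) -> a = 0; heap: [0-2 ALLOC][3-24 FREE]
Op 2: a = realloc(a, 2) -> a = 0; heap: [0-1 ALLOC][2-24 FREE]
Op 3: free(a) -> (freed a); heap: [0-24 FREE]
malloc(20): first-fit scan over [0-24 FREE] -> 0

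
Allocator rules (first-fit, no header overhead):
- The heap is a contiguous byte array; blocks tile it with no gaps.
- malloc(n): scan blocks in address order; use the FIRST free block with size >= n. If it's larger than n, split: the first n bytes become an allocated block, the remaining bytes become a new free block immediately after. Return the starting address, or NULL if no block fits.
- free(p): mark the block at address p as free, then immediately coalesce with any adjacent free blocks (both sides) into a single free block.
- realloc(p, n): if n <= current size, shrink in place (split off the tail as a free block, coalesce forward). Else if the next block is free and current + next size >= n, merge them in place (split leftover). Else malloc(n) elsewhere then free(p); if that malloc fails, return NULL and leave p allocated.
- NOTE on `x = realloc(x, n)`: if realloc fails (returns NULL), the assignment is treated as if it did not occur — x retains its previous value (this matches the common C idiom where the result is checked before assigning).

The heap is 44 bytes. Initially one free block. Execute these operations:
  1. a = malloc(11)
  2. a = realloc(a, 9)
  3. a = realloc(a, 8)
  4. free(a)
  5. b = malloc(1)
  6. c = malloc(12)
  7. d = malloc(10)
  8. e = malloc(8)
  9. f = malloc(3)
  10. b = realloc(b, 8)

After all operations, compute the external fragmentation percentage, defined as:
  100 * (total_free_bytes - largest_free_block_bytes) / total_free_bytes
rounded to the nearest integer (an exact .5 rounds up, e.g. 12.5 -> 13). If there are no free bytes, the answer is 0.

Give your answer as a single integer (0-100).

Op 1: a = malloc(11) -> a = 0; heap: [0-10 ALLOC][11-43 FREE]
Op 2: a = realloc(a, 9) -> a = 0; heap: [0-8 ALLOC][9-43 FREE]
Op 3: a = realloc(a, 8) -> a = 0; heap: [0-7 ALLOC][8-43 FREE]
Op 4: free(a) -> (freed a); heap: [0-43 FREE]
Op 5: b = malloc(1) -> b = 0; heap: [0-0 ALLOC][1-43 FREE]
Op 6: c = malloc(12) -> c = 1; heap: [0-0 ALLOC][1-12 ALLOC][13-43 FREE]
Op 7: d = malloc(10) -> d = 13; heap: [0-0 ALLOC][1-12 ALLOC][13-22 ALLOC][23-43 FREE]
Op 8: e = malloc(8) -> e = 23; heap: [0-0 ALLOC][1-12 ALLOC][13-22 ALLOC][23-30 ALLOC][31-43 FREE]
Op 9: f = malloc(3) -> f = 31; heap: [0-0 ALLOC][1-12 ALLOC][13-22 ALLOC][23-30 ALLOC][31-33 ALLOC][34-43 FREE]
Op 10: b = realloc(b, 8) -> b = 34; heap: [0-0 FREE][1-12 ALLOC][13-22 ALLOC][23-30 ALLOC][31-33 ALLOC][34-41 ALLOC][42-43 FREE]
Free blocks: [1 2] total_free=3 largest=2 -> 100*(3-2)/3 = 100/3 ≈ 33.333 -> rounds to 33

Answer: 33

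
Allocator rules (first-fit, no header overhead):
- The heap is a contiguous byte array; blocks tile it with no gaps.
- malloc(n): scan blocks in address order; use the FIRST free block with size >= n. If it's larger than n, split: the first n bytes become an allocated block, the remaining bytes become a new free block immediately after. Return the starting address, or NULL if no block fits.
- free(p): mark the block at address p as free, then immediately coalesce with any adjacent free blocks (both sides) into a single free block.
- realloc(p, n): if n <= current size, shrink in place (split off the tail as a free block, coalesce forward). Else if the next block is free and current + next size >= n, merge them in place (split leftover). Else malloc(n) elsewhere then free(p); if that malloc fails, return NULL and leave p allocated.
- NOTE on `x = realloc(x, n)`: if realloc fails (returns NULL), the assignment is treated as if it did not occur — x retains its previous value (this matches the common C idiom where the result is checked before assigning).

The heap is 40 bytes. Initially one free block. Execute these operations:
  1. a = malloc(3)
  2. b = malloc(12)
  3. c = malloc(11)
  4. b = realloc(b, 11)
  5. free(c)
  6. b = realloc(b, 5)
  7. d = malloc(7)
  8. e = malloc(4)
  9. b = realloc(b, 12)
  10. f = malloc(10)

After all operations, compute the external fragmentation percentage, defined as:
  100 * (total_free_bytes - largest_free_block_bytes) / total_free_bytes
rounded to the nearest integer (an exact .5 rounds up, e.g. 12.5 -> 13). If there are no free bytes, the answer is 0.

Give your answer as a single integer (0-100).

Answer: 36

Derivation:
Op 1: a = malloc(3) -> a = 0; heap: [0-2 ALLOC][3-39 FREE]
Op 2: b = malloc(12) -> b = 3; heap: [0-2 ALLOC][3-14 ALLOC][15-39 FREE]
Op 3: c = malloc(11) -> c = 15; heap: [0-2 ALLOC][3-14 ALLOC][15-25 ALLOC][26-39 FREE]
Op 4: b = realloc(b, 11) -> b = 3; heap: [0-2 ALLOC][3-13 ALLOC][14-14 FREE][15-25 ALLOC][26-39 FREE]
Op 5: free(c) -> (freed c); heap: [0-2 ALLOC][3-13 ALLOC][14-39 FREE]
Op 6: b = realloc(b, 5) -> b = 3; heap: [0-2 ALLOC][3-7 ALLOC][8-39 FREE]
Op 7: d = malloc(7) -> d = 8; heap: [0-2 ALLOC][3-7 ALLOC][8-14 ALLOC][15-39 FREE]
Op 8: e = malloc(4) -> e = 15; heap: [0-2 ALLOC][3-7 ALLOC][8-14 ALLOC][15-18 ALLOC][19-39 FREE]
Op 9: b = realloc(b, 12) -> b = 19; heap: [0-2 ALLOC][3-7 FREE][8-14 ALLOC][15-18 ALLOC][19-30 ALLOC][31-39 FREE]
Op 10: f = malloc(10) -> f = NULL; heap: [0-2 ALLOC][3-7 FREE][8-14 ALLOC][15-18 ALLOC][19-30 ALLOC][31-39 FREE]
Free blocks: [5 9] total_free=14 largest=9 -> 100*(14-9)/14 = 500/14 ≈ 35.714 -> rounds to 36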